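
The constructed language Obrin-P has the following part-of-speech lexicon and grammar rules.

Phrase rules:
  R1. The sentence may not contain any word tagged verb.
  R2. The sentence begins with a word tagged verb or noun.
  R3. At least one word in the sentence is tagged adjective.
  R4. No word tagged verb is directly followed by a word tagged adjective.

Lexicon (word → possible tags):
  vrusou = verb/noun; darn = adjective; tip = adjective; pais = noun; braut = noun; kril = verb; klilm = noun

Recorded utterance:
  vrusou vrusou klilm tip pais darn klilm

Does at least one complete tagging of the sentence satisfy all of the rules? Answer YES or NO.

YES

Candidates per position — 1:vrusou {verb,noun}; 2:vrusou {verb,noun}; 3:klilm {noun}; 4:tip {adjective}; 5:pais {noun}; 6:darn {adjective}; 7:klilm {noun}.
One satisfying assignment: noun noun noun adjective noun adjective noun.
Check: rule 1 ✓; rule 2 ✓; rule 3 ✓; rule 4 ✓.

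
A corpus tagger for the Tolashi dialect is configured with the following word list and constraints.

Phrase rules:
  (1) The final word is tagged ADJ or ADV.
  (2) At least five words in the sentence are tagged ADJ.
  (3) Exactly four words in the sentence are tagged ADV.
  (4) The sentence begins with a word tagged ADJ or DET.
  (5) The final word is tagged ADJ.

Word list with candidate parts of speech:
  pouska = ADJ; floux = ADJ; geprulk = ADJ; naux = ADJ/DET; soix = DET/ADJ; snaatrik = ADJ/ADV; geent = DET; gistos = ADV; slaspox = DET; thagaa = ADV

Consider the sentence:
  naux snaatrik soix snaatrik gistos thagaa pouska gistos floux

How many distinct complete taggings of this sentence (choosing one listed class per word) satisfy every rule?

2

Candidates per position — 1:naux {ADJ,DET}; 2:snaatrik {ADJ,ADV}; 3:soix {DET,ADJ}; 4:snaatrik {ADJ,ADV}; 5:gistos {ADV}; 6:thagaa {ADV}; 7:pouska {ADJ}; 8:gistos {ADV}; 9:floux {ADJ}.
There are 16 candidate sequences in total.
The sequences that satisfy every rule: ADJ ADJ ADJ ADV ADV ADV ADJ ADV ADJ; ADJ ADV ADJ ADJ ADV ADV ADJ ADV ADJ.
Count = 2.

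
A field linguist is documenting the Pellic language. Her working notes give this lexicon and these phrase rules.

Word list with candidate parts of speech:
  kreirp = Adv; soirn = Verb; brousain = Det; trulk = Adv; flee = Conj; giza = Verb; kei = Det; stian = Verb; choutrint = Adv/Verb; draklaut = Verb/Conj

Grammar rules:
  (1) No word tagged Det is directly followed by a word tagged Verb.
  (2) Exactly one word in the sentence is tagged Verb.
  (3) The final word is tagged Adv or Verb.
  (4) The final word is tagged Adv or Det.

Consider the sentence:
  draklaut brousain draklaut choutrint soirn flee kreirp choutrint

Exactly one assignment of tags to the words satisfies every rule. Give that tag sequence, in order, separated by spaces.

Candidates per position — 1:draklaut {Verb,Conj}; 2:brousain {Det}; 3:draklaut {Verb,Conj}; 4:choutrint {Adv,Verb}; 5:soirn {Verb}; 6:flee {Conj}; 7:kreirp {Adv}; 8:choutrint {Adv,Verb}.
Word 1 cannot be Verb — rule 2 would then fail for every completion. It is Conj.
Word 3 cannot be Verb — rule 1 would then fail for every completion. It is Conj.
Word 4 cannot be Verb — rule 2 would then fail for every completion. It is Adv.
Word 8 cannot be Verb — rule 2 would then fail for every completion. It is Adv.
So the tagging must be: Conj Det Conj Adv Verb Conj Adv Adv.
Rule-by-rule: rule 1 ok; rule 2 ok; rule 3 ok; rule 4 ok.

Conj Det Conj Adv Verb Conj Adv Adv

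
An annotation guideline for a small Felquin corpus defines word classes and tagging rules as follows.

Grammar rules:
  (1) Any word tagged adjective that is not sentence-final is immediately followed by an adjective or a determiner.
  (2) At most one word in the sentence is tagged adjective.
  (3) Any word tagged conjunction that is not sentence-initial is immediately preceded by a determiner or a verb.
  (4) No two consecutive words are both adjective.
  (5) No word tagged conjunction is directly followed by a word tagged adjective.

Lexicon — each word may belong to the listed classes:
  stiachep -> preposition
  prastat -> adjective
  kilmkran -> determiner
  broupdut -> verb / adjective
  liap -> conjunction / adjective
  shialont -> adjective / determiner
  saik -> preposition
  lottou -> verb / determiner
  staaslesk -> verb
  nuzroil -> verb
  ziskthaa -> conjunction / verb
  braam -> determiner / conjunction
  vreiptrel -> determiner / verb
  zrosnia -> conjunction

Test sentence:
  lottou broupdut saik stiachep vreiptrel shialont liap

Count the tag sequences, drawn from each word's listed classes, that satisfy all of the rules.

Candidates per position — 1:lottou {verb,determiner}; 2:broupdut {verb,adjective}; 3:saik {preposition}; 4:stiachep {preposition}; 5:vreiptrel {determiner,verb}; 6:shialont {adjective,determiner}; 7:liap {conjunction,adjective}.
There are 32 candidate sequences in total.
Checking each against the rules leaves 8 sequences.
Count = 8.

8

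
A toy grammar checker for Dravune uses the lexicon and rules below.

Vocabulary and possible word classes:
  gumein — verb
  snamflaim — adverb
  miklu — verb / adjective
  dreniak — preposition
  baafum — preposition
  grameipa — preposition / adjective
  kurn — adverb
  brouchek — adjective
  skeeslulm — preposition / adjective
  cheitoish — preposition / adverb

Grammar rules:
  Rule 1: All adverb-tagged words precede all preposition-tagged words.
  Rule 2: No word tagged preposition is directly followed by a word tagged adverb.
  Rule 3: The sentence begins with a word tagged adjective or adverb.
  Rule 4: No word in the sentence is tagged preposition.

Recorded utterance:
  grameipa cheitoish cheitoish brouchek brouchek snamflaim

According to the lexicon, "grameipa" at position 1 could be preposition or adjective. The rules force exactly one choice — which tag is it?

adjective

Candidates per position — 1:grameipa {preposition,adjective}; 2:cheitoish {preposition,adverb}; 3:cheitoish {preposition,adverb}; 4:brouchek {adjective}; 5:brouchek {adjective}; 6:snamflaim {adverb}.
If word 1 were preposition, no tagging could satisfy rule 1; so word 1 is adjective.
If word 2 were preposition, no tagging could satisfy rule 1; so word 2 is adverb.
If word 3 were preposition, no tagging could satisfy rule 1; so word 3 is adverb.
The only consistent sequence is: adjective adverb adverb adjective adjective adverb.
Verifying each rule — rule 1 ✓; rule 2 ✓; rule 3 ✓; rule 4 ✓.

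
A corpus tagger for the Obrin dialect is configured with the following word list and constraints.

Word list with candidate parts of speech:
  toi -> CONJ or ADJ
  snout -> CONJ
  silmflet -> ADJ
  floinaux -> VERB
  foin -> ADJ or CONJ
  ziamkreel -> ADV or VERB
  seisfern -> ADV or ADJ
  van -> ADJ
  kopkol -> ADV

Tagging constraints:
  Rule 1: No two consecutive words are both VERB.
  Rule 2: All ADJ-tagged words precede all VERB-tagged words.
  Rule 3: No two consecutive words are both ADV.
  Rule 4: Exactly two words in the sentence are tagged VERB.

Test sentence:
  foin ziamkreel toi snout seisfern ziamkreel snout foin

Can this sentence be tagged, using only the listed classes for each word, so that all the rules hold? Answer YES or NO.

Candidates per position — 1:foin {ADJ,CONJ}; 2:ziamkreel {ADV,VERB}; 3:toi {CONJ,ADJ}; 4:snout {CONJ}; 5:seisfern {ADV,ADJ}; 6:ziamkreel {ADV,VERB}; 7:snout {CONJ}; 8:foin {ADJ,CONJ}.
One satisfying assignment: CONJ VERB CONJ CONJ ADV VERB CONJ CONJ.
Verifying each rule — rule 1 holds; rule 2 holds; rule 3 holds; rule 4 holds.

YES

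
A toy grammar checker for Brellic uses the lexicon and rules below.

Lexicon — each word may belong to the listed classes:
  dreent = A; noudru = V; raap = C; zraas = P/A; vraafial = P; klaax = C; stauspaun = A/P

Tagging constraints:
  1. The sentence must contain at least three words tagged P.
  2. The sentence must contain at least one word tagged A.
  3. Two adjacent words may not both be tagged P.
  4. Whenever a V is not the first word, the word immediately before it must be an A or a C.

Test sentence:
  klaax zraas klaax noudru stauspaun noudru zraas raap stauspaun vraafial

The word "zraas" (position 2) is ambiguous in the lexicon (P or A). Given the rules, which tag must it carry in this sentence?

P

Candidates per position — 1:klaax {C}; 2:zraas {P,A}; 3:klaax {C}; 4:noudru {V}; 5:stauspaun {A,P}; 6:noudru {V}; 7:zraas {P,A}; 8:raap {C}; 9:stauspaun {A,P}; 10:vraafial {P}.
Word 5 cannot be P — rule 4 would then fail for every completion. It is A.
Word 9 cannot be P — rule 3 would then fail for every completion. It is A.
Word 2 cannot be A — rule 1 would then fail for every completion. It is P.
Word 7 cannot be A — rule 1 would then fail for every completion. It is P.
The unique satisfying tagging is: C P C V A V P C A P.
Checking: rule 1 holds; rule 2 holds; rule 3 holds; rule 4 holds.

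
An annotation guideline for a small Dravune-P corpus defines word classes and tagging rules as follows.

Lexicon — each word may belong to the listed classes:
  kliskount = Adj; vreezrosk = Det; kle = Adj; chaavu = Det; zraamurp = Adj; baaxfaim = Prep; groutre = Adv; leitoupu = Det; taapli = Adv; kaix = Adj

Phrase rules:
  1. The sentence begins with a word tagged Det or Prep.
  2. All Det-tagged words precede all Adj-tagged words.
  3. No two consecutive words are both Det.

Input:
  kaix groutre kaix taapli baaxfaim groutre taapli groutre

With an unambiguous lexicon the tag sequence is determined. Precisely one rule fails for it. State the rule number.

1

Fixed tagging: Adj Adv Adj Adv Prep Adv Adv Adv.
Applying the rules: R1 fails, R2 ok, R3 ok.
Only rule 1 fails.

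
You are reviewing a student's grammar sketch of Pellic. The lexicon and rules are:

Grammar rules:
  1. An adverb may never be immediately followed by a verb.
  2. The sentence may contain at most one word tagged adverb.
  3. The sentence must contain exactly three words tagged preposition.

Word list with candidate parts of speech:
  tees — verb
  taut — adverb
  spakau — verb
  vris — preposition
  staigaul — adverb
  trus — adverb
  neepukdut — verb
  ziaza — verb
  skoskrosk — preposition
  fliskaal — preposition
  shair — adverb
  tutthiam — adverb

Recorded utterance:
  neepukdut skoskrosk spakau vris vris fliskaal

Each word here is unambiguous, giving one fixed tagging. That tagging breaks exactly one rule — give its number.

3

Fixed tagging: verb preposition verb preposition preposition preposition.
Applying the rules: R1 ✓, R2 ✓, R3 ✗.
Only rule 3 fails.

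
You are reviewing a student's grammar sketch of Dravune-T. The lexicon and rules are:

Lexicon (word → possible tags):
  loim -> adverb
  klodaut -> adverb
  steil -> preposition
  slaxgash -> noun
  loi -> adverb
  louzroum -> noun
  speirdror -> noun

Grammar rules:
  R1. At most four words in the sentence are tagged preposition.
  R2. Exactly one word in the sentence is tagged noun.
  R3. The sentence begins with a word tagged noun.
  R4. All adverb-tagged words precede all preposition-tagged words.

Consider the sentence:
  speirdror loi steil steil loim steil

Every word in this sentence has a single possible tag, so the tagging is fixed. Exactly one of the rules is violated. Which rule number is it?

4

Fixed tagging: noun adverb preposition preposition adverb preposition.
Applying the rules: R1 pass, R2 pass, R3 pass, R4 fail.
Only rule 4 fails.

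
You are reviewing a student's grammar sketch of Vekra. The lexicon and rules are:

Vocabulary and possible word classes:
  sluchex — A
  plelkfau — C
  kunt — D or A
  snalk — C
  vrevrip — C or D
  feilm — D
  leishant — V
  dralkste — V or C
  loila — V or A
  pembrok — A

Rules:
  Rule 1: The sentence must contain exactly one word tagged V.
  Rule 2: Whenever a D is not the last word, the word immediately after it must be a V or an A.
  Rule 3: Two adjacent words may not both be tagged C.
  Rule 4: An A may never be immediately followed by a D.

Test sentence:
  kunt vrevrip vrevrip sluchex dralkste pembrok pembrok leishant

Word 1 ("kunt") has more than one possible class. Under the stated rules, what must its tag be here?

Candidates per position — 1:kunt {D,A}; 2:vrevrip {C,D}; 3:vrevrip {C,D}; 4:sluchex {A}; 5:dralkste {V,C}; 6:pembrok {A}; 7:pembrok {A}; 8:leishant {V}.
At position 1, choosing D makes rule 2 impossible to satisfy; hence A.
At position 2, choosing D makes rule 2 impossible to satisfy; hence C.
At position 3, choosing C makes rule 3 impossible to satisfy; hence D.
At position 5, choosing V makes rule 1 impossible to satisfy; hence C.
That leaves exactly one tagging: A C D A C A A V.
Checking: rule 1 ok; rule 2 ok; rule 3 ok; rule 4 ok.

A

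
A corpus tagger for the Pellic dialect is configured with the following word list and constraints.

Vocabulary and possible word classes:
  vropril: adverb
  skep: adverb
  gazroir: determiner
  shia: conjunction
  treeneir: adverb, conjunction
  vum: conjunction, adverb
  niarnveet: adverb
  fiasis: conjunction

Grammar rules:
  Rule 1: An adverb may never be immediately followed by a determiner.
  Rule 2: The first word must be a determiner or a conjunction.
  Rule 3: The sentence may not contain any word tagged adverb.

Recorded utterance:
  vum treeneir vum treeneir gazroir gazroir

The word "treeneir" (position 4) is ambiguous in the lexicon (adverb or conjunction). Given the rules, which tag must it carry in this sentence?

conjunction

Candidates per position — 1:vum {conjunction,adverb}; 2:treeneir {adverb,conjunction}; 3:vum {conjunction,adverb}; 4:treeneir {adverb,conjunction}; 5:gazroir {determiner}; 6:gazroir {determiner}.
Position 1: adverb is ruled out by rule 2; that leaves conjunction.
Position 2: adverb is ruled out by rule 3; that leaves conjunction.
Position 3: adverb is ruled out by rule 3; that leaves conjunction.
Position 4: adverb is ruled out by rule 1; that leaves conjunction.
The unique satisfying tagging is: conjunction conjunction conjunction conjunction determiner determiner.
Checking: rule 1 ok; rule 2 ok; rule 3 ok.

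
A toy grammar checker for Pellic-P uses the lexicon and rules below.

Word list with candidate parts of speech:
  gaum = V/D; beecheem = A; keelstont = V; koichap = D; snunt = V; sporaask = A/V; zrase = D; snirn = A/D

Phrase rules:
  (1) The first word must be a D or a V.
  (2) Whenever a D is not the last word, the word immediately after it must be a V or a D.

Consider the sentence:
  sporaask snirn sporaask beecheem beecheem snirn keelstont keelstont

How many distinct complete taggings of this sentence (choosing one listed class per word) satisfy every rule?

Candidates per position — 1:sporaask {A,V}; 2:snirn {A,D}; 3:sporaask {A,V}; 4:beecheem {A}; 5:beecheem {A}; 6:snirn {A,D}; 7:keelstont {V}; 8:keelstont {V}.
There are 16 candidate sequences in total.
Checking each against the rules leaves 6 sequences.
Count = 6.

6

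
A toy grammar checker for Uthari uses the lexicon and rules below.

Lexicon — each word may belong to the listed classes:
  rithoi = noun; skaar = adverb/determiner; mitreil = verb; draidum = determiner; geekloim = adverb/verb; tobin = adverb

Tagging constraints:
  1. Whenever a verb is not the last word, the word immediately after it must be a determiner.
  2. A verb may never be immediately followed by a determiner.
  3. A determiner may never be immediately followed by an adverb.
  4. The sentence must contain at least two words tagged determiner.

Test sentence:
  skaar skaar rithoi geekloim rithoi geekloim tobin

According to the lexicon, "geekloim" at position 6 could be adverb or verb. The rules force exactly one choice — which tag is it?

Candidates per position — 1:skaar {adverb,determiner}; 2:skaar {adverb,determiner}; 3:rithoi {noun}; 4:geekloim {adverb,verb}; 5:rithoi {noun}; 6:geekloim {adverb,verb}; 7:tobin {adverb}.
If word 1 were adverb, no tagging could satisfy rule 4; so word 1 is determiner.
If word 2 were adverb, no tagging could satisfy rule 3; so word 2 is determiner.
If word 4 were verb, no tagging could satisfy rule 1; so word 4 is adverb.
If word 6 were verb, no tagging could satisfy rule 1; so word 6 is adverb.
The unique satisfying tagging is: determiner determiner noun adverb noun adverb adverb.
Rule-by-rule: rule 1 holds; rule 2 holds; rule 3 holds; rule 4 holds.

adverb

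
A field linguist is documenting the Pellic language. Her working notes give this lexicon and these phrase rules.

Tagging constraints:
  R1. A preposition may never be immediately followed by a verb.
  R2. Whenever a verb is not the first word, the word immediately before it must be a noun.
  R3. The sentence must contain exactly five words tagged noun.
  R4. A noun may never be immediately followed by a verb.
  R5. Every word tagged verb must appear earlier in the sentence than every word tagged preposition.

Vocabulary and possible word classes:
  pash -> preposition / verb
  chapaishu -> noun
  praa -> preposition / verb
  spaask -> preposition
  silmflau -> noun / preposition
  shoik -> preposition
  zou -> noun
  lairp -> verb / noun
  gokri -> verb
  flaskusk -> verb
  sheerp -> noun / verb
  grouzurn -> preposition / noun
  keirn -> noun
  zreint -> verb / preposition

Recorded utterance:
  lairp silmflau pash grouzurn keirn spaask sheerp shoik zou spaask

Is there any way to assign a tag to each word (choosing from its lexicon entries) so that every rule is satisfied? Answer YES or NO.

Candidates per position — 1:lairp {verb,noun}; 2:silmflau {noun,preposition}; 3:pash {preposition,verb}; 4:grouzurn {preposition,noun}; 5:keirn {noun}; 6:spaask {preposition}; 7:sheerp {noun,verb}; 8:shoik {preposition}; 9:zou {noun}; 10:spaask {preposition}.
One satisfying assignment: noun noun preposition preposition noun preposition noun preposition noun preposition.
Checking: rule 1 ok; rule 2 ok; rule 3 ok; rule 4 ok; rule 5 ok.

YES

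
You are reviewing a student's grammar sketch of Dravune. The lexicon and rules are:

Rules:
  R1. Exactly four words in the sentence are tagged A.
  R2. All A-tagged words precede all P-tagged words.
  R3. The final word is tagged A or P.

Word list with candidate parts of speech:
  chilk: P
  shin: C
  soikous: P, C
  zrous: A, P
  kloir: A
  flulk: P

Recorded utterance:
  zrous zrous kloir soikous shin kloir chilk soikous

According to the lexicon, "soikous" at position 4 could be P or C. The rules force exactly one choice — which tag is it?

Candidates per position — 1:zrous {A,P}; 2:zrous {A,P}; 3:kloir {A}; 4:soikous {P,C}; 5:shin {C}; 6:kloir {A}; 7:chilk {P}; 8:soikous {P,C}.
At position 1, choosing P makes rule 1 impossible to satisfy; hence A.
At position 2, choosing P makes rule 1 impossible to satisfy; hence A.
At position 4, choosing P makes rule 2 impossible to satisfy; hence C.
At position 8, choosing C makes rule 3 impossible to satisfy; hence P.
So the tagging must be: A A A C C A P P.
Checking: rule 1 holds; rule 2 holds; rule 3 holds.

C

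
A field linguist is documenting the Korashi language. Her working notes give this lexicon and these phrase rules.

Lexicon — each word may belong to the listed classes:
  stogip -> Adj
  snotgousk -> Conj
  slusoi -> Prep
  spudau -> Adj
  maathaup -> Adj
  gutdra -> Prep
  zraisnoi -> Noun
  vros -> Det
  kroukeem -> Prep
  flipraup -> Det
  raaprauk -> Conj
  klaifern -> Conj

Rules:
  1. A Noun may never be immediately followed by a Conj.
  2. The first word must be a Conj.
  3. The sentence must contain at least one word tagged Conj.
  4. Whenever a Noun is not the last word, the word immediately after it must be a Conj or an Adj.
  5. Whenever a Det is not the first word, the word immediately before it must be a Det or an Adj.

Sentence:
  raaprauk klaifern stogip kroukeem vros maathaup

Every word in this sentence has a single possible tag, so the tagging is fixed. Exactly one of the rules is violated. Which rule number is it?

5

Fixed tagging: Conj Conj Adj Prep Det Adj.
Applying the rules: R1 holds, R2 holds, R3 holds, R4 holds, R5 violated.
Only rule 5 fails.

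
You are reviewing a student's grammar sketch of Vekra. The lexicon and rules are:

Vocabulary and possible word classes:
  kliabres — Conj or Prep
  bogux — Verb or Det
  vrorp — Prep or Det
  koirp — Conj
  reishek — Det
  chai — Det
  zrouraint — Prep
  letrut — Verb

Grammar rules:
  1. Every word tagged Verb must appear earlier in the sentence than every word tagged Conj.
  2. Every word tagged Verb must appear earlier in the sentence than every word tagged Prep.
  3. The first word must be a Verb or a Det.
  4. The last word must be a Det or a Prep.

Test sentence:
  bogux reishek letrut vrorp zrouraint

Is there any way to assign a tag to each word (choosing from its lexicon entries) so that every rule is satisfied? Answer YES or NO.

Candidates per position — 1:bogux {Verb,Det}; 2:reishek {Det}; 3:letrut {Verb}; 4:vrorp {Prep,Det}; 5:zrouraint {Prep}.
One satisfying assignment: Verb Det Verb Det Prep.
Check: rule 1 ✓; rule 2 ✓; rule 3 ✓; rule 4 ✓.

YES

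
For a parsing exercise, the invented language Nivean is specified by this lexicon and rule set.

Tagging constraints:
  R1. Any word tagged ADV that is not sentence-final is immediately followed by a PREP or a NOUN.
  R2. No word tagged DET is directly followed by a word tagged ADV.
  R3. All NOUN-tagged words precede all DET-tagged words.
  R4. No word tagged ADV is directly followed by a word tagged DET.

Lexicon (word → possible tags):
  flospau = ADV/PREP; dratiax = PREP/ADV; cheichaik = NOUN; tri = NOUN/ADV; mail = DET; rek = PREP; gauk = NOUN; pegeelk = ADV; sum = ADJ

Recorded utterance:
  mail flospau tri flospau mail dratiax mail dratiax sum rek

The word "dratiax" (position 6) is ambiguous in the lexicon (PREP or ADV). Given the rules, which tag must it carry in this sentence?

PREP

Candidates per position — 1:mail {DET}; 2:flospau {ADV,PREP}; 3:tri {NOUN,ADV}; 4:flospau {ADV,PREP}; 5:mail {DET}; 6:dratiax {PREP,ADV}; 7:mail {DET}; 8:dratiax {PREP,ADV}; 9:sum {ADJ}; 10:rek {PREP}.
At position 2, choosing ADV makes rule 2 impossible to satisfy; hence PREP.
At position 3, choosing NOUN makes rule 3 impossible to satisfy; hence ADV.
At position 4, choosing ADV makes rule 1 impossible to satisfy; hence PREP.
At position 6, choosing ADV makes rule 1 impossible to satisfy; hence PREP.
At position 8, choosing ADV makes rule 1 impossible to satisfy; hence PREP.
So the tagging must be: DET PREP ADV PREP DET PREP DET PREP ADJ PREP.
Verifying each rule — rule 1 holds; rule 2 holds; rule 3 holds; rule 4 holds.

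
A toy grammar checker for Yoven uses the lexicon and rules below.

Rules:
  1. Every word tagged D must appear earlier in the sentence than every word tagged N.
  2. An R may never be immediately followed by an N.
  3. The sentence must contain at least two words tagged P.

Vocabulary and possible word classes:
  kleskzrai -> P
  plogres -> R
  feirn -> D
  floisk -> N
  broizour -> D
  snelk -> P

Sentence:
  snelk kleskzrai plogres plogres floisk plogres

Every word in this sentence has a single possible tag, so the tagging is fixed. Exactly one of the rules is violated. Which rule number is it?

2

Fixed tagging: P P R R N R.
Rule check: R1 ok, R2 fails, R3 ok.
Only rule 2 fails.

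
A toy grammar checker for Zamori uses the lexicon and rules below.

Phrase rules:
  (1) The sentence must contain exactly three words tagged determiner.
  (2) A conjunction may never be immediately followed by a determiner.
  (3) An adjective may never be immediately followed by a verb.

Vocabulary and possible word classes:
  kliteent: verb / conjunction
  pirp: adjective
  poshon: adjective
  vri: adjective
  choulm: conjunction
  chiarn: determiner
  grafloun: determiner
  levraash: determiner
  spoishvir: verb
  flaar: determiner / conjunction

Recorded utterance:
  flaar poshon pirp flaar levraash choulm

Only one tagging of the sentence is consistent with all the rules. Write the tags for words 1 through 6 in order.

determiner adjective adjective determiner determiner conjunction

Candidates per position — 1:flaar {determiner,conjunction}; 2:poshon {adjective}; 3:pirp {adjective}; 4:flaar {determiner,conjunction}; 5:levraash {determiner}; 6:choulm {conjunction}.
Word 1 cannot be conjunction — rule 1 would then fail for every completion. It is determiner.
Word 4 cannot be conjunction — rule 1 would then fail for every completion. It is determiner.
The unique satisfying tagging is: determiner adjective adjective determiner determiner conjunction.
Check: rule 1 ✓; rule 2 ✓; rule 3 ✓.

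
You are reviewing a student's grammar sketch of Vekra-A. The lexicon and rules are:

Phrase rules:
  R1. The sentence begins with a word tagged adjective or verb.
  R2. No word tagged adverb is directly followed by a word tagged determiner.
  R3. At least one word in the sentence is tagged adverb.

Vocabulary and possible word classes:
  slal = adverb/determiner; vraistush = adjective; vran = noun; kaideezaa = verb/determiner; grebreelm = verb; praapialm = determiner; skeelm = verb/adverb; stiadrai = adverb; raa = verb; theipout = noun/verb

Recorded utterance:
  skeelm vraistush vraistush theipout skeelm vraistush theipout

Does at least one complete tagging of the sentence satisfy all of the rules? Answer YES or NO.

Candidates per position — 1:skeelm {verb,adverb}; 2:vraistush {adjective}; 3:vraistush {adjective}; 4:theipout {noun,verb}; 5:skeelm {verb,adverb}; 6:vraistush {adjective}; 7:theipout {noun,verb}.
One satisfying assignment: verb adjective adjective verb adverb adjective verb.
Rule-by-rule: rule 1 satisfied; rule 2 satisfied; rule 3 satisfied.

YES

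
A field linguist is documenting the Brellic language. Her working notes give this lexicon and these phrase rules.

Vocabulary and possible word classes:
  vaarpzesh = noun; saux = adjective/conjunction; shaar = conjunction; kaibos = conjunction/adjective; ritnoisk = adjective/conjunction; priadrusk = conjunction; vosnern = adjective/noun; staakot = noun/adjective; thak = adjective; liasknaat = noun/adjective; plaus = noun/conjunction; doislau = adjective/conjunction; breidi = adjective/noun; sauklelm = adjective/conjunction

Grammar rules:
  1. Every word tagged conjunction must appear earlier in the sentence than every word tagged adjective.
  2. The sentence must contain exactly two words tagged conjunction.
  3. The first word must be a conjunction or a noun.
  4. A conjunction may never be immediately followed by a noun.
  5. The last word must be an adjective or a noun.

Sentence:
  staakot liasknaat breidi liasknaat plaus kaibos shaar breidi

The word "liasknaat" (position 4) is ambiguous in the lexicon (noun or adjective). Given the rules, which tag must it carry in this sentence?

noun

Candidates per position — 1:staakot {noun,adjective}; 2:liasknaat {noun,adjective}; 3:breidi {adjective,noun}; 4:liasknaat {noun,adjective}; 5:plaus {noun,conjunction}; 6:kaibos {conjunction,adjective}; 7:shaar {conjunction}; 8:breidi {adjective,noun}.
At position 1, choosing adjective makes rule 1 impossible to satisfy; hence noun.
At position 2, choosing adjective makes rule 1 impossible to satisfy; hence noun.
At position 3, choosing adjective makes rule 1 impossible to satisfy; hence noun.
At position 4, choosing adjective makes rule 1 impossible to satisfy; hence noun.
At position 6, choosing adjective makes rule 1 impossible to satisfy; hence conjunction.
At position 8, choosing noun makes rule 4 impossible to satisfy; hence adjective.
At position 5, choosing conjunction makes rule 2 impossible to satisfy; hence noun.
The only consistent sequence is: noun noun noun noun noun conjunction conjunction adjective.
Check: rule 1 ok; rule 2 ok; rule 3 ok; rule 4 ok; rule 5 ok.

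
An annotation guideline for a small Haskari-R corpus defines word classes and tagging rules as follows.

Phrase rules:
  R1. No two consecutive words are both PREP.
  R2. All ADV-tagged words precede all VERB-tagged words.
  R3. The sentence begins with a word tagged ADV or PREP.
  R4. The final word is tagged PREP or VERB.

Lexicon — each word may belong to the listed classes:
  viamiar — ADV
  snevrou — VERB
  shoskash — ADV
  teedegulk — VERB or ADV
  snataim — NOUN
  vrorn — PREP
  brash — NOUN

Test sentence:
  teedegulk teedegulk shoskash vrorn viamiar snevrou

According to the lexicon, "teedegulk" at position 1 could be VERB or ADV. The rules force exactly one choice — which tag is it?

ADV

Candidates per position — 1:teedegulk {VERB,ADV}; 2:teedegulk {VERB,ADV}; 3:shoskash {ADV}; 4:vrorn {PREP}; 5:viamiar {ADV}; 6:snevrou {VERB}.
Word 1 cannot be VERB — rule 2 would then fail for every completion. It is ADV.
Word 2 cannot be VERB — rule 2 would then fail for every completion. It is ADV.
That leaves exactly one tagging: ADV ADV ADV PREP ADV VERB.
Checking: rule 1 satisfied; rule 2 satisfied; rule 3 satisfied; rule 4 satisfied.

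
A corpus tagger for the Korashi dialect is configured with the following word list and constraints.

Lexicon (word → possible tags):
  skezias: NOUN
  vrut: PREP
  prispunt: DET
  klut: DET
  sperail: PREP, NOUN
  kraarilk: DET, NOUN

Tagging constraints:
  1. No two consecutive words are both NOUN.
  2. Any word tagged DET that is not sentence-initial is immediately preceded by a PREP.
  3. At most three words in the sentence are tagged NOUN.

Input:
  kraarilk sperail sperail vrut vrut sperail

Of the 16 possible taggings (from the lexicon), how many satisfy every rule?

10

Candidates per position — 1:kraarilk {DET,NOUN}; 2:sperail {PREP,NOUN}; 3:sperail {PREP,NOUN}; 4:vrut {PREP}; 5:vrut {PREP}; 6:sperail {PREP,NOUN}.
There are 16 candidate sequences in total.
Checking each against the rules leaves 10 sequences.
Count = 10.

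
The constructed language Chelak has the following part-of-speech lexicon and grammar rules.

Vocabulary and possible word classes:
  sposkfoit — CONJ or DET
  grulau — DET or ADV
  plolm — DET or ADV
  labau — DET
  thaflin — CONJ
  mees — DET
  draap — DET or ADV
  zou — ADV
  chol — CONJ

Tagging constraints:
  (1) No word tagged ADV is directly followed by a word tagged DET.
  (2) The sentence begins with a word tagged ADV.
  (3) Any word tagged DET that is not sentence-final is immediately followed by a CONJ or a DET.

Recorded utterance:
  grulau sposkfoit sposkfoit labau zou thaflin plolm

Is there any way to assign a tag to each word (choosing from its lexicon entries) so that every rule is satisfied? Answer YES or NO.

Candidates per position — 1:grulau {DET,ADV}; 2:sposkfoit {CONJ,DET}; 3:sposkfoit {CONJ,DET}; 4:labau {DET}; 5:zou {ADV}; 6:thaflin {CONJ}; 7:plolm {DET,ADV}.
Rule 3 cannot be satisfied by any choice of tags from the lexicon.
So there is no consistent tagging.

NO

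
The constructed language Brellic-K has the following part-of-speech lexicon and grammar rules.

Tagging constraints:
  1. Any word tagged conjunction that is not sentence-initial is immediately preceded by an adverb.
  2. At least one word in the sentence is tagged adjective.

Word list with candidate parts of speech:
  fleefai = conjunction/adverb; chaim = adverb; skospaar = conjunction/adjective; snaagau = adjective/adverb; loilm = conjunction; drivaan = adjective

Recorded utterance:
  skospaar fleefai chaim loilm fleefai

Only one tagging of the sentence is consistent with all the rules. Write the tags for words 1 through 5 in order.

Candidates per position — 1:skospaar {conjunction,adjective}; 2:fleefai {conjunction,adverb}; 3:chaim {adverb}; 4:loilm {conjunction}; 5:fleefai {conjunction,adverb}.
Position 1: conjunction is ruled out by rule 2; that leaves adjective.
Position 2: conjunction is ruled out by rule 1; that leaves adverb.
Position 5: conjunction is ruled out by rule 1; that leaves adverb.
So the tagging must be: adjective adverb adverb conjunction adverb.
Verifying each rule — rule 1 ✓; rule 2 ✓.

adjective adverb adverb conjunction adverb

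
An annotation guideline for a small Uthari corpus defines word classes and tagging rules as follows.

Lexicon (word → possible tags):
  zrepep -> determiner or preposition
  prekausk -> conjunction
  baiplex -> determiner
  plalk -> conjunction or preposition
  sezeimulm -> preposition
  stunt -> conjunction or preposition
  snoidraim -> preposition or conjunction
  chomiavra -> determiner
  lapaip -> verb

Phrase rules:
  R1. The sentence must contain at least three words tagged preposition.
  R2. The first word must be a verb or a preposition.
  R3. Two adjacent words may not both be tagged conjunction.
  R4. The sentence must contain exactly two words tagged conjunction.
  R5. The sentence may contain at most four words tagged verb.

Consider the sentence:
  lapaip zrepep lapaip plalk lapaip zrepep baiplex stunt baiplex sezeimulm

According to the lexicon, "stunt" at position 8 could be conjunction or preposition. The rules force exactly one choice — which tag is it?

Candidates per position — 1:lapaip {verb}; 2:zrepep {determiner,preposition}; 3:lapaip {verb}; 4:plalk {conjunction,preposition}; 5:lapaip {verb}; 6:zrepep {determiner,preposition}; 7:baiplex {determiner}; 8:stunt {conjunction,preposition}; 9:baiplex {determiner}; 10:sezeimulm {preposition}.
At position 4, choosing preposition makes rule 4 impossible to satisfy; hence conjunction.
At position 8, choosing preposition makes rule 4 impossible to satisfy; hence conjunction.
At position 2, choosing determiner makes rule 1 impossible to satisfy; hence preposition.
At position 6, choosing determiner makes rule 1 impossible to satisfy; hence preposition.
The unique satisfying tagging is: verb preposition verb conjunction verb preposition determiner conjunction determiner preposition.
Verifying each rule — rule 1 holds; rule 2 holds; rule 3 holds; rule 4 holds; rule 5 holds.

conjunction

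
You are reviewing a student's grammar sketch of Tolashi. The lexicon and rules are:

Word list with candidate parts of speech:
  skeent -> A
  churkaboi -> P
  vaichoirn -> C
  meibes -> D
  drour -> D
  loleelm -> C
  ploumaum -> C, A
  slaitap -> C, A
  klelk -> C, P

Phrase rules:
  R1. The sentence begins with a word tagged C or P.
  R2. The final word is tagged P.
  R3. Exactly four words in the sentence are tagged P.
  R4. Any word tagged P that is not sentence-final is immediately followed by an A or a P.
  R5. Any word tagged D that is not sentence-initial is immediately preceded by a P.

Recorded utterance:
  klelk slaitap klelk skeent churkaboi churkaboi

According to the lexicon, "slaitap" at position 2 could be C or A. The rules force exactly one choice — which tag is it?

A

Candidates per position — 1:klelk {C,P}; 2:slaitap {C,A}; 3:klelk {C,P}; 4:skeent {A}; 5:churkaboi {P}; 6:churkaboi {P}.
At position 1, choosing C makes rule 3 impossible to satisfy; hence P.
At position 2, choosing C makes rule 4 impossible to satisfy; hence A.
At position 3, choosing C makes rule 3 impossible to satisfy; hence P.
So the tagging must be: P A P A P P.
Checking: rule 1 ok; rule 2 ok; rule 3 ok; rule 4 ok; rule 5 ok.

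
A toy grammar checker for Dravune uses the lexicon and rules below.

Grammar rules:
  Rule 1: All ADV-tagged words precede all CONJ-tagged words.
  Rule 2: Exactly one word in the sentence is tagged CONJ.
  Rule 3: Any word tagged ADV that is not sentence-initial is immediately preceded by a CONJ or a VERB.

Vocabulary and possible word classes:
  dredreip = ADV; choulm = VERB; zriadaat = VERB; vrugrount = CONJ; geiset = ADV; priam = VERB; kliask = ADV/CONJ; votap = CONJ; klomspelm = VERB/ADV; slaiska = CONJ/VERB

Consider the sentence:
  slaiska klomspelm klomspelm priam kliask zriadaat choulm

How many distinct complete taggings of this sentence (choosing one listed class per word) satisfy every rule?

Candidates per position — 1:slaiska {CONJ,VERB}; 2:klomspelm {VERB,ADV}; 3:klomspelm {VERB,ADV}; 4:priam {VERB}; 5:kliask {ADV,CONJ}; 6:zriadaat {VERB}; 7:choulm {VERB}.
There are 16 candidate sequences in total.
The sequences that satisfy every rule: VERB VERB VERB VERB CONJ VERB VERB; VERB VERB ADV VERB CONJ VERB VERB; VERB ADV VERB VERB CONJ VERB VERB.
Count = 3.

3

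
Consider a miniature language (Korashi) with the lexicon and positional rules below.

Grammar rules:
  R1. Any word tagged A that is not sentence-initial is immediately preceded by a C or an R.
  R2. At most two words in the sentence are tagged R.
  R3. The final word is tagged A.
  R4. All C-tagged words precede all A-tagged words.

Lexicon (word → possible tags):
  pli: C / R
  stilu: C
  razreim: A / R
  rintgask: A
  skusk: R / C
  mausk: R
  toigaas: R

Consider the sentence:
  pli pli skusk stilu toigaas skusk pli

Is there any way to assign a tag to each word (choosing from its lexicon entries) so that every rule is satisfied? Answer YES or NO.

NO

Candidates per position — 1:pli {C,R}; 2:pli {C,R}; 3:skusk {R,C}; 4:stilu {C}; 5:toigaas {R}; 6:skusk {R,C}; 7:pli {C,R}.
Rule 3 cannot be satisfied by any choice of tags from the lexicon.
So there is no consistent tagging.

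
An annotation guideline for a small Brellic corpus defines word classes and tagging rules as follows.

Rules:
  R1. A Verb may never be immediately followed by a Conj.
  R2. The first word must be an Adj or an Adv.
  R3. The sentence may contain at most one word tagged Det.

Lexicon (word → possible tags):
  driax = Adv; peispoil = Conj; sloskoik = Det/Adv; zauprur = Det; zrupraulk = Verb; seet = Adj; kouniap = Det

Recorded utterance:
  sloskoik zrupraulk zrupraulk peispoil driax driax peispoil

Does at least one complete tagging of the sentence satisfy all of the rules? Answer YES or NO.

Candidates per position — 1:sloskoik {Det,Adv}; 2:zrupraulk {Verb}; 3:zrupraulk {Verb}; 4:peispoil {Conj}; 5:driax {Adv}; 6:driax {Adv}; 7:peispoil {Conj}.
Rule 1 cannot be satisfied by any choice of tags from the lexicon.
So there is no consistent tagging.

NO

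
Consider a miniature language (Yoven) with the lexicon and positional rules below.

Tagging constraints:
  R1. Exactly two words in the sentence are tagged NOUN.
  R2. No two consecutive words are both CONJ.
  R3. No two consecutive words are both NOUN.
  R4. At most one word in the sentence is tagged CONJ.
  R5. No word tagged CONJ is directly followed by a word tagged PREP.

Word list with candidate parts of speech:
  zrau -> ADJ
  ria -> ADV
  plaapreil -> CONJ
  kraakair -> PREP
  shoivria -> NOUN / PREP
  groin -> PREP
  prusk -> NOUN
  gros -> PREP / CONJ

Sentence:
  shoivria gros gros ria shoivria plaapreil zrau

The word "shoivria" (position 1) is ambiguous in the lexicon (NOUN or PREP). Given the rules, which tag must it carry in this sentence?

NOUN

Candidates per position — 1:shoivria {NOUN,PREP}; 2:gros {PREP,CONJ}; 3:gros {PREP,CONJ}; 4:ria {ADV}; 5:shoivria {NOUN,PREP}; 6:plaapreil {CONJ}; 7:zrau {ADJ}.
Position 1: tagging it PREP would leave rule 1 unsatisfiable, so it must be NOUN.
Position 2: tagging it CONJ would leave rule 4 unsatisfiable, so it must be PREP.
Position 3: tagging it CONJ would leave rule 4 unsatisfiable, so it must be PREP.
Position 5: tagging it PREP would leave rule 1 unsatisfiable, so it must be NOUN.
The unique satisfying tagging is: NOUN PREP PREP ADV NOUN CONJ ADJ.
Checking: rule 1 holds; rule 2 holds; rule 3 holds; rule 4 holds; rule 5 holds.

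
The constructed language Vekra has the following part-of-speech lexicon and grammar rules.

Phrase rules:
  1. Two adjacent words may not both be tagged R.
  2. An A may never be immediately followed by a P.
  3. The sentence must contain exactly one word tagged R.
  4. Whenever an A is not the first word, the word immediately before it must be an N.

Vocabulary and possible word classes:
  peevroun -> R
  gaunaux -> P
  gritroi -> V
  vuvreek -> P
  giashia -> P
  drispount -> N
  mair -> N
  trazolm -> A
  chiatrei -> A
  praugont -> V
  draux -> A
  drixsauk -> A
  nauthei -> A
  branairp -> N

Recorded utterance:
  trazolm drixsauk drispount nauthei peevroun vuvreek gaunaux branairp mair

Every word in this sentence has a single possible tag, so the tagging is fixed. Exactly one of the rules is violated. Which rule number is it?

Fixed tagging: A A N A R P P N N.
Checking each rule: R1 ok, R2 ok, R3 ok, R4 fails.
Only rule 4 fails.

4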